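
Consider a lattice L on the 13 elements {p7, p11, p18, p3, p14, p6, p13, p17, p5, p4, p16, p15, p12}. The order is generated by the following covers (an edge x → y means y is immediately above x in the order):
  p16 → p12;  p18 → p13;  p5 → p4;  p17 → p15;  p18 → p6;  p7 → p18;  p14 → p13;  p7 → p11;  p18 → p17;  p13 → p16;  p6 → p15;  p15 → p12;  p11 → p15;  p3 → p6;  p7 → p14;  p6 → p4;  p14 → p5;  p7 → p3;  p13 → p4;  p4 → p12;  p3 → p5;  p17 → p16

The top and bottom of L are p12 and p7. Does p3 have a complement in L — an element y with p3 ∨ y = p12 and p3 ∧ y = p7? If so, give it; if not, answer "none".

Need y with p3 ∨ y = p12 and p3 ∧ y = p7.
Checking each element gives: p16.

p16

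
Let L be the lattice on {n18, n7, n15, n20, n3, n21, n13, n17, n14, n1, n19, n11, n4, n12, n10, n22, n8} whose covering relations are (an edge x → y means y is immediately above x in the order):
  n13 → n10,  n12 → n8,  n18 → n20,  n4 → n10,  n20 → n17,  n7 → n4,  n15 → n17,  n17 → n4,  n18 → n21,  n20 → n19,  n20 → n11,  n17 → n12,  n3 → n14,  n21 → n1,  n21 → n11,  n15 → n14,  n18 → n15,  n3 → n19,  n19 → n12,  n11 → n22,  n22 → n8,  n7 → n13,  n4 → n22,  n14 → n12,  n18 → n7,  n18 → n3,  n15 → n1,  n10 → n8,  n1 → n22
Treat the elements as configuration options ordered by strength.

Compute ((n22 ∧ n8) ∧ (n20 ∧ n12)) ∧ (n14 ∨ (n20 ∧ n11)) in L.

n20

n22 ∧ n8 = n22
n20 ∧ n12 = n20
n22 ∧ n20 = n20
n20 ∧ n11 = n20
n14 ∨ n20 = n12
n20 ∧ n12 = n20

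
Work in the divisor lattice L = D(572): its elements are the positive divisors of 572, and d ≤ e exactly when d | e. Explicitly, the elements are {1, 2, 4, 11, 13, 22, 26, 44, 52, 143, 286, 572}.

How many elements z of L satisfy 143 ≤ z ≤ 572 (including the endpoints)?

3

The interval [143, 572] = {143, 286, 572}, which has 3 elements.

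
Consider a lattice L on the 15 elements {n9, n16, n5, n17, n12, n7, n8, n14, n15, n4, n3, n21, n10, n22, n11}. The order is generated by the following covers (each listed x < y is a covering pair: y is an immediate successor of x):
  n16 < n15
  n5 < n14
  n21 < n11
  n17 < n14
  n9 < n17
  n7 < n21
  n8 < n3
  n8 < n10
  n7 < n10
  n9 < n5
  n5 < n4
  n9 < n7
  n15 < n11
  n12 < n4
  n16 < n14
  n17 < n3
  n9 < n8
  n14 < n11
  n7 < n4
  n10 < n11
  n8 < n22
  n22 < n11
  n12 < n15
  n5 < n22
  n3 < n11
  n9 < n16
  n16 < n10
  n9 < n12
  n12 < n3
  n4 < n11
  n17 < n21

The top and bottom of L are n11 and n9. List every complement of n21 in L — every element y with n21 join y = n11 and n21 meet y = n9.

n12, n15, n16, n22, n5, n8

Need y with n21 ∨ y = n11 and n21 ∧ y = n9.
Checking each element gives: n12, n15, n16, n22, n5, n8.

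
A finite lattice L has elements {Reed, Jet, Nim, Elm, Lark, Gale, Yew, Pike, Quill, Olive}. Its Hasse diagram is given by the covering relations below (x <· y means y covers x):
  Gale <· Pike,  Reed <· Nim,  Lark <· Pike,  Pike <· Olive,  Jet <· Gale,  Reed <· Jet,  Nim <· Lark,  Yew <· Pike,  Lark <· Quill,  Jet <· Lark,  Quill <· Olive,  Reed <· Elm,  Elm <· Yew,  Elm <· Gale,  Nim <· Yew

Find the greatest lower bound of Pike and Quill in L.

Common lower bounds of {Pike, Quill}: Jet, Lark, Nim, Reed.
The greatest among these is Lark.

Lark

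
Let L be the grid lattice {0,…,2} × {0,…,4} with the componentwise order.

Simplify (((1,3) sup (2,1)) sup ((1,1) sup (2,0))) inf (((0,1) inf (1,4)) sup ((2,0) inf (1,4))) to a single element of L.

(1,1)

(1,3) ∨ (2,1) = (2,3)
(1,1) ∨ (2,0) = (2,1)
(2,3) ∨ (2,1) = (2,3)
(0,1) ∧ (1,4) = (0,1)
(2,0) ∧ (1,4) = (1,0)
(0,1) ∨ (1,0) = (1,1)
(2,3) ∧ (1,1) = (1,1)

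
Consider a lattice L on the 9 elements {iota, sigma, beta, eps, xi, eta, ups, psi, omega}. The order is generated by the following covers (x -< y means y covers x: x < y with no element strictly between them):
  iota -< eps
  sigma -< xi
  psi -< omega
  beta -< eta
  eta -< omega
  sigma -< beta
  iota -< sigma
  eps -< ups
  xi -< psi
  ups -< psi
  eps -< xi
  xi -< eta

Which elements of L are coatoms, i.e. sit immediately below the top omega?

The coatoms are exactly the elements covered by omega: eta, psi.

eta, psi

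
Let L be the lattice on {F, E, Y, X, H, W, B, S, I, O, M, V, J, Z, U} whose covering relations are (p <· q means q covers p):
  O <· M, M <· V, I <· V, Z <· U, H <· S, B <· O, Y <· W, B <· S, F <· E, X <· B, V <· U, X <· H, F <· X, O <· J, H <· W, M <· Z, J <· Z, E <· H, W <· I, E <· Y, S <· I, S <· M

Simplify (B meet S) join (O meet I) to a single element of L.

B ∧ S = B
O ∧ I = B
B ∨ B = B

B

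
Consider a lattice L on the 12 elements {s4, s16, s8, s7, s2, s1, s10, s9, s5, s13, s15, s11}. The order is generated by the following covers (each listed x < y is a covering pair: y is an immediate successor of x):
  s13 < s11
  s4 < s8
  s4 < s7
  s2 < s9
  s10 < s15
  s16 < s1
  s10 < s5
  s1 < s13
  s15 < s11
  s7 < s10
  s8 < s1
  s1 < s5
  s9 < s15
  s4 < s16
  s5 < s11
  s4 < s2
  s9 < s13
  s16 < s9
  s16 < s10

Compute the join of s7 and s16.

Common upper bounds of {s7, s16}: s10, s11, s15, s5.
The least among these is s10.

s10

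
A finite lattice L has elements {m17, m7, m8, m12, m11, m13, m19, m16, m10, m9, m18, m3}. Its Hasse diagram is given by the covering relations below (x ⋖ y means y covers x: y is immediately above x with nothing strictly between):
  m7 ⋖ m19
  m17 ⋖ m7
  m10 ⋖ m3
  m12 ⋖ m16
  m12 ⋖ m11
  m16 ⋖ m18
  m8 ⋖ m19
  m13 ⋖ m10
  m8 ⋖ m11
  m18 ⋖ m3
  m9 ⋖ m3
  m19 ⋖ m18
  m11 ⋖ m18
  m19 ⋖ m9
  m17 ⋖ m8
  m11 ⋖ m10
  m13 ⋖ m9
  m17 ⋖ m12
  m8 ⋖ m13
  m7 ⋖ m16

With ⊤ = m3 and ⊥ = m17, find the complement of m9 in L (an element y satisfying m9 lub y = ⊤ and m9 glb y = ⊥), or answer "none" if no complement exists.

m12

Need y with m9 ∨ y = m3 and m9 ∧ y = m17.
Checking each element gives: m12.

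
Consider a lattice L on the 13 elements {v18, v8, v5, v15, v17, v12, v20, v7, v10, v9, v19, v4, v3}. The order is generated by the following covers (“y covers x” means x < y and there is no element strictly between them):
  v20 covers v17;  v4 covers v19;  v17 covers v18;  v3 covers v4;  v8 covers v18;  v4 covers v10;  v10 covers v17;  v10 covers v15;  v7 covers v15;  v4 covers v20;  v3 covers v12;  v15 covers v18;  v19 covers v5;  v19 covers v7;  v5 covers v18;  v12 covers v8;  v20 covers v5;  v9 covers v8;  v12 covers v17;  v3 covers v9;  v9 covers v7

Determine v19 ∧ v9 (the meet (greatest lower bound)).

v7

Common lower bounds of {v19, v9}: v15, v18, v7.
The greatest among these is v7.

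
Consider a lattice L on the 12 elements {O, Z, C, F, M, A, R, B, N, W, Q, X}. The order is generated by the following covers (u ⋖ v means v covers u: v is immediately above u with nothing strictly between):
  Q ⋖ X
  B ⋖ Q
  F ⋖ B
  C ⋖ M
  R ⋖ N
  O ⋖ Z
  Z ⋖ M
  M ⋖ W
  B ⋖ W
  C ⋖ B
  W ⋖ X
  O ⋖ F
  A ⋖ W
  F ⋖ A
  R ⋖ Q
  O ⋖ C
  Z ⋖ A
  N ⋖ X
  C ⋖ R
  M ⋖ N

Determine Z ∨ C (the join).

M

Common upper bounds of {Z, C}: M, N, W, X.
The least among these is M.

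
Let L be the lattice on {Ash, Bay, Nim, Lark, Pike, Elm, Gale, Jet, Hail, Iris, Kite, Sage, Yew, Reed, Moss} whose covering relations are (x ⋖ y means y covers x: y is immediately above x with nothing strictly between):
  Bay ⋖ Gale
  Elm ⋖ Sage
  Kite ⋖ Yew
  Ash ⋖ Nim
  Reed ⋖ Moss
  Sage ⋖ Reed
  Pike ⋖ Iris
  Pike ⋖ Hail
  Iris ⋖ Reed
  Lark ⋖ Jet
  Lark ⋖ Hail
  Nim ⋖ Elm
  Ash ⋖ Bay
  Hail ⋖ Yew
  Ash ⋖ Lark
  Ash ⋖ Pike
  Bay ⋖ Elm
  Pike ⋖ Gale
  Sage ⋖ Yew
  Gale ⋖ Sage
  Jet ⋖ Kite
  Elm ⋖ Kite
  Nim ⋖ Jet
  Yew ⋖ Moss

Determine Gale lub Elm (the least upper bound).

Sage

Common upper bounds of {Gale, Elm}: Moss, Reed, Sage, Yew.
The least among these is Sage.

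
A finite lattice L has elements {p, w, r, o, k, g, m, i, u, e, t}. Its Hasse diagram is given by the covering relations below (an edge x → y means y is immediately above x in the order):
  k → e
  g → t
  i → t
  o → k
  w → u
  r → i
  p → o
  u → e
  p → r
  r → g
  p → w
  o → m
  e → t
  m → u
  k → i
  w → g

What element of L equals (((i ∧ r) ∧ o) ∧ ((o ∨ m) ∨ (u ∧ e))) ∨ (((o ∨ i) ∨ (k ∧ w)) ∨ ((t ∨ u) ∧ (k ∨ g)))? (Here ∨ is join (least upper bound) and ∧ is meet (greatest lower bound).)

i ∧ r = r
r ∧ o = p
o ∨ m = m
u ∧ e = u
m ∨ u = u
p ∧ u = p
o ∨ i = i
k ∧ w = p
i ∨ p = i
t ∨ u = t
k ∨ g = t
t ∧ t = t
i ∨ t = t
p ∨ t = t

t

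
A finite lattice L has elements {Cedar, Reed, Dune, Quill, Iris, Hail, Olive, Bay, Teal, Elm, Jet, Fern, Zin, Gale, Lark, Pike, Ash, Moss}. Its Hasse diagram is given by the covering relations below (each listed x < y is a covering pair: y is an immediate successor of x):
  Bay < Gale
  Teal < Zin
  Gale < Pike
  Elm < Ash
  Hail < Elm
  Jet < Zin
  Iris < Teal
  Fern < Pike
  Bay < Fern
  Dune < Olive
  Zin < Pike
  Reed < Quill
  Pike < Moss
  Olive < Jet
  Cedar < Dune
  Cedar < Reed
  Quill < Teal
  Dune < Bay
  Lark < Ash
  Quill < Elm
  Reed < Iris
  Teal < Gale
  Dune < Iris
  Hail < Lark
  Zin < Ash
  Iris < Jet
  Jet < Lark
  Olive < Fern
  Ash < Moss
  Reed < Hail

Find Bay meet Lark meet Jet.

Dune

Common lower bounds of {Bay, Lark, Jet}: Cedar, Dune.
The greatest among these is Dune.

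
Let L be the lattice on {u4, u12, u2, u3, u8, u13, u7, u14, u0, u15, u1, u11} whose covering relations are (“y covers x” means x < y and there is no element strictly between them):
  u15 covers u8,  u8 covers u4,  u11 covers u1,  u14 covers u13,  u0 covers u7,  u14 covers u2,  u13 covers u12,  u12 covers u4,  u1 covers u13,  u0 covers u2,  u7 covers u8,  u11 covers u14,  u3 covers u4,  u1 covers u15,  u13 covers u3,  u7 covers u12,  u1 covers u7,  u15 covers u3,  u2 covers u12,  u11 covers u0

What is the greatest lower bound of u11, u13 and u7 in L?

Common lower bounds of {u11, u13, u7}: u12, u4.
The greatest among these is u12.

u12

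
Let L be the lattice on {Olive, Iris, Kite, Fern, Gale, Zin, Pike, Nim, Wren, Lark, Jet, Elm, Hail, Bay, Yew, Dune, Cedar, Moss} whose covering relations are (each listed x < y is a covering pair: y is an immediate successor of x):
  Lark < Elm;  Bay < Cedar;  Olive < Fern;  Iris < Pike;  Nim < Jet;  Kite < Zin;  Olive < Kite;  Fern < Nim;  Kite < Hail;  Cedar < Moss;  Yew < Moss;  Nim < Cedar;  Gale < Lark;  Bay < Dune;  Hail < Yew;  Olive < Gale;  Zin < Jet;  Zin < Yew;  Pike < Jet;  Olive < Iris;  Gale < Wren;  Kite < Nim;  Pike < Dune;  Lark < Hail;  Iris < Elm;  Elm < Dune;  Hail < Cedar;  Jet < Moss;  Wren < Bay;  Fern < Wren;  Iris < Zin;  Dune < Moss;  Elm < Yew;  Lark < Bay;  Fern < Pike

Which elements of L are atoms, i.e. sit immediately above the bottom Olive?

Fern, Gale, Iris, Kite

The atoms are exactly the elements that cover Olive: Fern, Gale, Iris, Kite.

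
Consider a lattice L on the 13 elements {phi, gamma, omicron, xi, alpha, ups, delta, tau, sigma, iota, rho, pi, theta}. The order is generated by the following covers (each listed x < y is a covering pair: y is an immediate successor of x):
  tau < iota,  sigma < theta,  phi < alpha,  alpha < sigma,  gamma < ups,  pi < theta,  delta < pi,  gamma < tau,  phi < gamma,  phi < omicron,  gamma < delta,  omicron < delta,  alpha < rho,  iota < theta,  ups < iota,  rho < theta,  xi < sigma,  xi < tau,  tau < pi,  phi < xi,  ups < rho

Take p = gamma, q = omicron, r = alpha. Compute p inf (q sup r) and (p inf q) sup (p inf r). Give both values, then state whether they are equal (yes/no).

q sup r = theta, so p inf (q sup r) = gamma inf theta = gamma.
p inf q = phi and p inf r = phi, so (p inf q) sup (p inf r) = phi sup phi = phi.
Equal: no.

gamma; phi; no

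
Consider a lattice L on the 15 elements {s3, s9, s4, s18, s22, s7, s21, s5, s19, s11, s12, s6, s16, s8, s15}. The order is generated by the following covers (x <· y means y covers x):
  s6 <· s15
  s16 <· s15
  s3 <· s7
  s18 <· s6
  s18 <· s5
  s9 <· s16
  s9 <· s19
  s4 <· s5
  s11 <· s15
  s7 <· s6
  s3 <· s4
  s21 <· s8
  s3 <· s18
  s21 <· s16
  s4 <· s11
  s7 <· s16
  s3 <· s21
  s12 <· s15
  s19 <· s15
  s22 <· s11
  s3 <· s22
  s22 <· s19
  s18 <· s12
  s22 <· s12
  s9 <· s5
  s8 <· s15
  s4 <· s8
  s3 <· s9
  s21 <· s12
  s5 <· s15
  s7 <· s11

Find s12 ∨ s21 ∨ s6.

s15

Common upper bounds of {s12, s21, s6}: s15.
The least among these is s15.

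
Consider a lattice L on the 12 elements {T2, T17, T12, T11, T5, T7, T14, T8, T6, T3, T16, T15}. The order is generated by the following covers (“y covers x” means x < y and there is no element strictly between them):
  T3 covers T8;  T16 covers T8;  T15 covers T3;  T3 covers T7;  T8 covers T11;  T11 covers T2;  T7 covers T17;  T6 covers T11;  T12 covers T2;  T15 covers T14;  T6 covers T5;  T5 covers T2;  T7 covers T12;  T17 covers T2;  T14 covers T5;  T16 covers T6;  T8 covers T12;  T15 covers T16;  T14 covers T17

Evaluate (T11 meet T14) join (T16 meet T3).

T11 ∧ T14 = T2
T16 ∧ T3 = T8
T2 ∨ T8 = T8

T8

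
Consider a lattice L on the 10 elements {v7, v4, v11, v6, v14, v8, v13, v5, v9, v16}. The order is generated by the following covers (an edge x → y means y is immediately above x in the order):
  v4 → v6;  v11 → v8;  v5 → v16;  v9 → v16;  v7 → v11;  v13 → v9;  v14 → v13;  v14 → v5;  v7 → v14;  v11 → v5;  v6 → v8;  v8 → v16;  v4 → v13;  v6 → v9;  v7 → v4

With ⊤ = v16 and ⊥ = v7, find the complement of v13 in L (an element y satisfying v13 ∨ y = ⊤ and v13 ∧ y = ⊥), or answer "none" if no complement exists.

Need y with v13 ∨ y = v16 and v13 ∧ y = v7.
Checking each element gives: v11.

v11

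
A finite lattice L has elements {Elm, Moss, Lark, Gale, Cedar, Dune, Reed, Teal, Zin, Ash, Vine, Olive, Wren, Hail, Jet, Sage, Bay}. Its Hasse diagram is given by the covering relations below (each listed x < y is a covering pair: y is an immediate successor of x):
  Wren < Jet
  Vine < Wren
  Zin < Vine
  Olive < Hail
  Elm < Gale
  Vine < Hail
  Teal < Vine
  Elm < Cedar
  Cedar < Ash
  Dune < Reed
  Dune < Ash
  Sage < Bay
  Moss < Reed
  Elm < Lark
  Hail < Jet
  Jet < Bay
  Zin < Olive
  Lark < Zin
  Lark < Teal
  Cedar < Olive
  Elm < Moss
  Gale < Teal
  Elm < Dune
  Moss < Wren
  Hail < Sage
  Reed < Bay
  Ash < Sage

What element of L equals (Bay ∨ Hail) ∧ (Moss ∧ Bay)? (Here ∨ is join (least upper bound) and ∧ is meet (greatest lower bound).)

Bay ∨ Hail = Bay
Moss ∧ Bay = Moss
Bay ∧ Moss = Moss

Moss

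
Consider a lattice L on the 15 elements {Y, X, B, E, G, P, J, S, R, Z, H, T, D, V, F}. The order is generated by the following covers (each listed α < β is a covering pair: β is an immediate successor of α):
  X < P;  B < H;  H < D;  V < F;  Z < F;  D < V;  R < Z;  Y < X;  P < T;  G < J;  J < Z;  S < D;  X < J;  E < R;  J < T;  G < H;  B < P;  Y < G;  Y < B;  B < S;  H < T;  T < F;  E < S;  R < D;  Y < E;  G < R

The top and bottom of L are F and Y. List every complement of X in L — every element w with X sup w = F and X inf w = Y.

D, S, V

Need w with X ∨ w = F and X ∧ w = Y.
Checking each element gives: D, S, V.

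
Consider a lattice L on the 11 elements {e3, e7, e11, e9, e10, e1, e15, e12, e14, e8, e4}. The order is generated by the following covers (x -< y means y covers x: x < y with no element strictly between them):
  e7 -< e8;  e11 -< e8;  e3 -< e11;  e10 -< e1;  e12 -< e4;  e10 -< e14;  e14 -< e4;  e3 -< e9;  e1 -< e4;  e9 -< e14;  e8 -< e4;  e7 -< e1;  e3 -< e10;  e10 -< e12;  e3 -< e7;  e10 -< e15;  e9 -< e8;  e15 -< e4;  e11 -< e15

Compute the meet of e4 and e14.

e14

Common lower bounds of {e4, e14}: e10, e14, e3, e9.
The greatest among these is e14.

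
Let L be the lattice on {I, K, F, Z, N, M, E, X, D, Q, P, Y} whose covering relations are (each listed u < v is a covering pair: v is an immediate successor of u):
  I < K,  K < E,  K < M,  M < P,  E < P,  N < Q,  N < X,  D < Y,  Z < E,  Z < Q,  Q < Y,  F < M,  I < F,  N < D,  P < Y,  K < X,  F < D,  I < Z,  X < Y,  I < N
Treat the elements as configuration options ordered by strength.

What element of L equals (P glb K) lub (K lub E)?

P ∧ K = K
K ∨ E = E
K ∨ E = E

E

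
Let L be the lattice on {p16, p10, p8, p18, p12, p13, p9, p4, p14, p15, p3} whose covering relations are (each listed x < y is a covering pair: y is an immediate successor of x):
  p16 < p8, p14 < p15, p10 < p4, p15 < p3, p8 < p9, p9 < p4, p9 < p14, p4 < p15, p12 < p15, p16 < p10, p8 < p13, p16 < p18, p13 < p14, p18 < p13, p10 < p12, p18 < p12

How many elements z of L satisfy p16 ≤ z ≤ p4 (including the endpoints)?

5

The interval [p16, p4] = {p10, p16, p4, p8, p9}, which has 5 elements.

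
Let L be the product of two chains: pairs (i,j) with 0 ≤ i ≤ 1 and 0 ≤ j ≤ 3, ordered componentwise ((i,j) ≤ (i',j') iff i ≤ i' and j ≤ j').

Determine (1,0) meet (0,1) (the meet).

Common lower bounds of {(1,0), (0,1)}: (0,0).
The greatest among these is (0,0).

(0,0)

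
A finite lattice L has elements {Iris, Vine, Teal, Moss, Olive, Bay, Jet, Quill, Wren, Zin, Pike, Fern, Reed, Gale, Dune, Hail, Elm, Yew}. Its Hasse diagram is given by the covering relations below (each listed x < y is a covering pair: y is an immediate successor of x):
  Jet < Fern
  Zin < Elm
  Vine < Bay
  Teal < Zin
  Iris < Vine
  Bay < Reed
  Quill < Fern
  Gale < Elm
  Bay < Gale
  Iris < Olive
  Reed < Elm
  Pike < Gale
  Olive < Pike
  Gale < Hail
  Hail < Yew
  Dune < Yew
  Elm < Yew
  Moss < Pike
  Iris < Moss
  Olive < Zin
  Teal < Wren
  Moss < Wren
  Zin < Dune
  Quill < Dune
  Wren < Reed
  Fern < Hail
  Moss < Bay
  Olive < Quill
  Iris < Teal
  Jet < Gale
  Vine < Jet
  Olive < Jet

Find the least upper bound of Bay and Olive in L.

Common upper bounds of {Bay, Olive}: Elm, Gale, Hail, Yew.
The least among these is Gale.

Gale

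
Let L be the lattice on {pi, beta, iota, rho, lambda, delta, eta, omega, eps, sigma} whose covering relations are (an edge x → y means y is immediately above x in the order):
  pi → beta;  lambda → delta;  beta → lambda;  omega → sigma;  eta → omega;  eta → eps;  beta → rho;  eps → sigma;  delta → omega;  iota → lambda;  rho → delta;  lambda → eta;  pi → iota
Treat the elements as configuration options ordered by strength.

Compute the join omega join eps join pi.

sigma

Common upper bounds of {omega, eps, pi}: sigma.
The least among these is sigma.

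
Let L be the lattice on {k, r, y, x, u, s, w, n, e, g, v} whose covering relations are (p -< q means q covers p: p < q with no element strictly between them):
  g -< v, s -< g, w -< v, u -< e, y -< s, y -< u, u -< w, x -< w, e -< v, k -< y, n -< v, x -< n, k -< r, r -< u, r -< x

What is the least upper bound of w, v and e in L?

Common upper bounds of {w, v, e}: v.
The least among these is v.

v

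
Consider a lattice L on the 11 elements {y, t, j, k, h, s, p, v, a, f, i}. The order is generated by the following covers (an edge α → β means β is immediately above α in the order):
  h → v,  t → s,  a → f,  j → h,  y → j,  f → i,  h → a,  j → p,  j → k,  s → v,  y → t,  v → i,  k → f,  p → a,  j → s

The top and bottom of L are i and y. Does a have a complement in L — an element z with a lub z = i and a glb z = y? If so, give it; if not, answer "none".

Need z with a ∨ z = i and a ∧ z = y.
Checking each element gives: t.

t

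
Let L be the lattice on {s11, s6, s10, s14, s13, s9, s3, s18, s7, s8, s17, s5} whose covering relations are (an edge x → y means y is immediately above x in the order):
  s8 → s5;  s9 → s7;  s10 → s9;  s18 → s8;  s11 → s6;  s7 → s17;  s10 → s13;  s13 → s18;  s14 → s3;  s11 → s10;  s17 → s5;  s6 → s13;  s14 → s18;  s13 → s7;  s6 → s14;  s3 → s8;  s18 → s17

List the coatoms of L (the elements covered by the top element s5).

s17, s8

The coatoms are exactly the elements covered by s5: s17, s8.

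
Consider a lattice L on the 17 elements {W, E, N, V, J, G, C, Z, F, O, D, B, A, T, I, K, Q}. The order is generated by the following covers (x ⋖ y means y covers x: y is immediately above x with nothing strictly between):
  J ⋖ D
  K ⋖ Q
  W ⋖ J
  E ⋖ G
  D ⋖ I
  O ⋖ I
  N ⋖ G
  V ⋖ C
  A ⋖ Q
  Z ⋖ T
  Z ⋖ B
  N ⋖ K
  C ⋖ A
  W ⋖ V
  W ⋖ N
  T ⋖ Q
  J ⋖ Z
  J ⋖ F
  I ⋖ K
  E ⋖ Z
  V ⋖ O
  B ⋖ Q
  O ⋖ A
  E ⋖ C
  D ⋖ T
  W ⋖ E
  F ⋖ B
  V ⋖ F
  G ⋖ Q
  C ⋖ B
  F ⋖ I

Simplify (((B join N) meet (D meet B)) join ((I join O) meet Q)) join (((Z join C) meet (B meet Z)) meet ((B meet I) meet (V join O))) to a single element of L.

B ∨ N = Q
D ∧ B = J
Q ∧ J = J
I ∨ O = I
I ∧ Q = I
J ∨ I = I
Z ∨ C = B
B ∧ Z = Z
B ∧ Z = Z
B ∧ I = F
V ∨ O = O
F ∧ O = V
Z ∧ V = W
I ∨ W = I

I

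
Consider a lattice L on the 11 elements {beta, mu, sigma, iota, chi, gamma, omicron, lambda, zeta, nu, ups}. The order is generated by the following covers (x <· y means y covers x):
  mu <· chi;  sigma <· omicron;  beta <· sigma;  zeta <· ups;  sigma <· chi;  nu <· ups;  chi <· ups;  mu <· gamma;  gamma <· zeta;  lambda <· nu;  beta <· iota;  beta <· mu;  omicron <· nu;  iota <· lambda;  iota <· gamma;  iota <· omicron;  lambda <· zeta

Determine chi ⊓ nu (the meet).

sigma

Common lower bounds of {chi, nu}: beta, sigma.
The greatest among these is sigma.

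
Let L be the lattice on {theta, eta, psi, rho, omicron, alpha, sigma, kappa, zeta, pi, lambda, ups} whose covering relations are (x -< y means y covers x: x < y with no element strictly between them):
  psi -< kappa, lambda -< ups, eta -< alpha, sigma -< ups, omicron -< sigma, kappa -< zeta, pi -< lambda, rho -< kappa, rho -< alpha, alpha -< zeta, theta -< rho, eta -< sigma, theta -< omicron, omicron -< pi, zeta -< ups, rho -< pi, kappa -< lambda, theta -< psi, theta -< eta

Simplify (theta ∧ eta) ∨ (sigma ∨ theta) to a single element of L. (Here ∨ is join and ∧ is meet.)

theta ∧ eta = theta
sigma ∨ theta = sigma
theta ∨ sigma = sigma

sigma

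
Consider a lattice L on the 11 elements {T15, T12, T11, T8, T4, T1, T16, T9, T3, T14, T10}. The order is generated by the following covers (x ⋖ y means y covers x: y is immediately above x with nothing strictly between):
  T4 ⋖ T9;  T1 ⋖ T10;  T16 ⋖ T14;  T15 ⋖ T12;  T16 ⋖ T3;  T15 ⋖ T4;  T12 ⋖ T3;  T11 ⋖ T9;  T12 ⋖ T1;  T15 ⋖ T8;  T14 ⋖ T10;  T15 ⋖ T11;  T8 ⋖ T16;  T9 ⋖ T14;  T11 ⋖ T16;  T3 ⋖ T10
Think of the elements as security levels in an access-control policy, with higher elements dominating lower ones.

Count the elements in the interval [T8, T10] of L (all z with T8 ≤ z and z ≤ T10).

5

The interval [T8, T10] = {T10, T14, T16, T3, T8}, which has 5 elements.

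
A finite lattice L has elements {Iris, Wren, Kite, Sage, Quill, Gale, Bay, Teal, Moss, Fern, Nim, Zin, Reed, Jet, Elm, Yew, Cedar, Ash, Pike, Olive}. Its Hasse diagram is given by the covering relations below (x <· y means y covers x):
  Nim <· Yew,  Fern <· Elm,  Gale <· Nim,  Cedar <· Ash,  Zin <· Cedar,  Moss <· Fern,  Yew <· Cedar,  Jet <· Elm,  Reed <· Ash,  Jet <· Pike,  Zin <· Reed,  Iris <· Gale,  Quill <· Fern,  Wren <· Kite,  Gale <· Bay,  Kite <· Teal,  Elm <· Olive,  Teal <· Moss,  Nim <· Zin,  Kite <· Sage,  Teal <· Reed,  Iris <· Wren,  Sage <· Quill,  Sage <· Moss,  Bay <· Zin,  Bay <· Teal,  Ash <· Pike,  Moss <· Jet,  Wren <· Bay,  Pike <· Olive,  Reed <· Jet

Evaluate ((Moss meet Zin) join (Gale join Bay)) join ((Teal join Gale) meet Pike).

Teal

Moss ∧ Zin = Bay
Gale ∨ Bay = Bay
Bay ∨ Bay = Bay
Teal ∨ Gale = Teal
Teal ∧ Pike = Teal
Bay ∨ Teal = Teal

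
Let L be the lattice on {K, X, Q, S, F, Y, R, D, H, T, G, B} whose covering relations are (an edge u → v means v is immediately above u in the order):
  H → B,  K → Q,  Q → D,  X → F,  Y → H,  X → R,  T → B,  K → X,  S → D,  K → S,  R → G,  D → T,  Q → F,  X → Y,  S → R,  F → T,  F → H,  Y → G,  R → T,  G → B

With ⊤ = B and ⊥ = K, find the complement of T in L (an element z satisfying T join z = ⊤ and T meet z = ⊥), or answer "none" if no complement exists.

none

For every candidate z, either T ∨ z ≠ B or T ∧ z ≠ K; no complement exists.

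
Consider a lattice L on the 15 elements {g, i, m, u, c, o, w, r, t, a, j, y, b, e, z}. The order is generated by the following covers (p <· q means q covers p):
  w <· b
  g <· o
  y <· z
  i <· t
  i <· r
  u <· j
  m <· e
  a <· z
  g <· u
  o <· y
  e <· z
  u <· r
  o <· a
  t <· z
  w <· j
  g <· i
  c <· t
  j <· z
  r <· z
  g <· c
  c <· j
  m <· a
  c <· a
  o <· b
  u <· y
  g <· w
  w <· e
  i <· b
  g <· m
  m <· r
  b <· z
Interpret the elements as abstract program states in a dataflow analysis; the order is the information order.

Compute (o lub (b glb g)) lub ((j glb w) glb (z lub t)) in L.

b ∧ g = g
o ∨ g = o
j ∧ w = w
z ∨ t = z
w ∧ z = w
o ∨ w = b

b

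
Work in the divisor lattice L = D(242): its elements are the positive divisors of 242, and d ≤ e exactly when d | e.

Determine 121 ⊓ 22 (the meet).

In the divisibility order, the meet is the greatest common divisor: gcd(121, 22) = 11.

11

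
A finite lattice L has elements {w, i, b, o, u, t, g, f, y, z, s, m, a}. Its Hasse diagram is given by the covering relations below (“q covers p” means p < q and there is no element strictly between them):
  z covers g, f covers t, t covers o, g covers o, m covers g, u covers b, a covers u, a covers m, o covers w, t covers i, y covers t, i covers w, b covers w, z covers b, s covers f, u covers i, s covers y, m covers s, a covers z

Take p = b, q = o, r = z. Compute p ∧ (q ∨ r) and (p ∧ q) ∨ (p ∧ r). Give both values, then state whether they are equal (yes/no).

q ∨ r = z, so p ∧ (q ∨ r) = b ∧ z = b.
p ∧ q = w and p ∧ r = b, so (p ∧ q) ∨ (p ∧ r) = w ∨ b = b.
Equal: yes.

b; b; yes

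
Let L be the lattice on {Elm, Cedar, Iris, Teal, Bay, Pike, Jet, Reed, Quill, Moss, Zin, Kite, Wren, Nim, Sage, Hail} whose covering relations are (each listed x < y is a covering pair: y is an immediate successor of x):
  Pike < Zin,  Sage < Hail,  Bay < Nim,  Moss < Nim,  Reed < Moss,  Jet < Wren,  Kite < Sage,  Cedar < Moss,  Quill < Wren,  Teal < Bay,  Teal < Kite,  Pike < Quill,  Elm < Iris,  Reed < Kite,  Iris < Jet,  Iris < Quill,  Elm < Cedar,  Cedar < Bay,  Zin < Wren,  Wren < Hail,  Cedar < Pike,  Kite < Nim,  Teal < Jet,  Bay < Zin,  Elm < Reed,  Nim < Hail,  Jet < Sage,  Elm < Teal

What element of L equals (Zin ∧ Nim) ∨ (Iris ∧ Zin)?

Zin ∧ Nim = Bay
Iris ∧ Zin = Elm
Bay ∨ Elm = Bay

Bay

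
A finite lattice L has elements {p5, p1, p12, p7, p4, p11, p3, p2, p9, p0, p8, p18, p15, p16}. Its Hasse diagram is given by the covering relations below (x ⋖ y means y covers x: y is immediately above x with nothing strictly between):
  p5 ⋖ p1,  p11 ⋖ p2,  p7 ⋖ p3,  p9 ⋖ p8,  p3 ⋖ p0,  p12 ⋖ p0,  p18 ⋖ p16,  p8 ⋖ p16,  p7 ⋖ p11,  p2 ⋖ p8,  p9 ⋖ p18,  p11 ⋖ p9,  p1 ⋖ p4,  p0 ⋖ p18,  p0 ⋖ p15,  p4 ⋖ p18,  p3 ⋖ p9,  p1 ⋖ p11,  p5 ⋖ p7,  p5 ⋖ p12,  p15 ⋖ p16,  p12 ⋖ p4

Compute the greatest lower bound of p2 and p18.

Common lower bounds of {p2, p18}: p1, p11, p5, p7.
The greatest among these is p11.

p11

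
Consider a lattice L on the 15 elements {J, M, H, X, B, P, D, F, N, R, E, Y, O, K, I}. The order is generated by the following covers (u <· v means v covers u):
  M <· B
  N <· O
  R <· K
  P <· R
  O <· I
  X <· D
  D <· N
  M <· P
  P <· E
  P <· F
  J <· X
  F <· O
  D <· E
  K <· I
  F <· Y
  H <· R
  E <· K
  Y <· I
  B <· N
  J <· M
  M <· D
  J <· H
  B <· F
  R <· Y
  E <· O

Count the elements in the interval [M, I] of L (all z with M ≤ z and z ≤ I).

The interval [M, I] = {B, D, E, F, I, K, M, N, O, P, R, Y}, which has 12 elements.

12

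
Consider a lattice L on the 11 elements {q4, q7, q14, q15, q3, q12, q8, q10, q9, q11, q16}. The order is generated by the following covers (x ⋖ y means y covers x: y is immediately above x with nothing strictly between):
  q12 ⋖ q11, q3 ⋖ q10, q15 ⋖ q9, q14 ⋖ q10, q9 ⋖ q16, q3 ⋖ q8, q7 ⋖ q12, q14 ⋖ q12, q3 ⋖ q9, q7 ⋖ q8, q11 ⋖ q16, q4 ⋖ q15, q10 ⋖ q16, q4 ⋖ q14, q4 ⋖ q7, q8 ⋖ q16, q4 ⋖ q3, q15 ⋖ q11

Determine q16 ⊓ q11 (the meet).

Common lower bounds of {q16, q11}: q11, q12, q14, q15, q4, q7.
The greatest among these is q11.

q11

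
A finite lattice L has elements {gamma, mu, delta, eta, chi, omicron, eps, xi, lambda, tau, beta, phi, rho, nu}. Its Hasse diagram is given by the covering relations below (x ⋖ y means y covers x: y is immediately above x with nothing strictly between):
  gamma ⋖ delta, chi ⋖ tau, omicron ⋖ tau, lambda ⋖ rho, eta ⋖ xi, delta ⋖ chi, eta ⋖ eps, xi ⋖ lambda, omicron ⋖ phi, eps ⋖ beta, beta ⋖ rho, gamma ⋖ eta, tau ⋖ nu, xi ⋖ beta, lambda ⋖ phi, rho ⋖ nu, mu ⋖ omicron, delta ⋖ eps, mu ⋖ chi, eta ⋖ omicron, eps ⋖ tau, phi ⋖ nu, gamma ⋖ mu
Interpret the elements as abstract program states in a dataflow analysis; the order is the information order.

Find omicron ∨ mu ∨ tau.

tau

Common upper bounds of {omicron, mu, tau}: nu, tau.
The least among these is tau.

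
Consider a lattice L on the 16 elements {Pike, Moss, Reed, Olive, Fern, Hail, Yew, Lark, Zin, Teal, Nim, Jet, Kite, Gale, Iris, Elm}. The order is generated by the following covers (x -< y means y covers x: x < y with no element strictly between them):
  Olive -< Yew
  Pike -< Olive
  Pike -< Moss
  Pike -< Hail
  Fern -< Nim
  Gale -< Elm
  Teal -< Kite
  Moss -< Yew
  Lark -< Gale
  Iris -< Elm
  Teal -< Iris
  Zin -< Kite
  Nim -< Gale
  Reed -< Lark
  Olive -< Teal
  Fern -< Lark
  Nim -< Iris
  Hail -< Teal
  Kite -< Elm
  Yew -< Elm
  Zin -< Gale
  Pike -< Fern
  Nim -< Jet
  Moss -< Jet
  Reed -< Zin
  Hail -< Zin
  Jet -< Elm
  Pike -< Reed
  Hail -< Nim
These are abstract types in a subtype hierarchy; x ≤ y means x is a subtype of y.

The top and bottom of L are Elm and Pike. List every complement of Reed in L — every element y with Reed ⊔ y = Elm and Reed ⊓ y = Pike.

Need y with Reed ∨ y = Elm and Reed ∧ y = Pike.
Checking each element gives: Iris, Jet, Moss, Yew.

Iris, Jet, Moss, Yew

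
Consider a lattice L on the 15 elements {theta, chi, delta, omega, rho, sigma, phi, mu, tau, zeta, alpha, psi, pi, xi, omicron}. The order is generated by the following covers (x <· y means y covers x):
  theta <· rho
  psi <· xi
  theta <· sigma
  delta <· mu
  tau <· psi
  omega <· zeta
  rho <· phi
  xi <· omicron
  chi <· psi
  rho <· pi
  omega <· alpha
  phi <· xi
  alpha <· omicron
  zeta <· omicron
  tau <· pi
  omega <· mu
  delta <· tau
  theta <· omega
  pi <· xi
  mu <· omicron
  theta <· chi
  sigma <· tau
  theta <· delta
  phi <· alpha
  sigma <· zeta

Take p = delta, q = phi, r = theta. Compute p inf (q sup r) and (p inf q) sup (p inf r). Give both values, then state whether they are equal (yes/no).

theta; theta; yes

q sup r = phi, so p inf (q sup r) = delta inf phi = theta.
p inf q = theta and p inf r = theta, so (p inf q) sup (p inf r) = theta sup theta = theta.
Equal: yes.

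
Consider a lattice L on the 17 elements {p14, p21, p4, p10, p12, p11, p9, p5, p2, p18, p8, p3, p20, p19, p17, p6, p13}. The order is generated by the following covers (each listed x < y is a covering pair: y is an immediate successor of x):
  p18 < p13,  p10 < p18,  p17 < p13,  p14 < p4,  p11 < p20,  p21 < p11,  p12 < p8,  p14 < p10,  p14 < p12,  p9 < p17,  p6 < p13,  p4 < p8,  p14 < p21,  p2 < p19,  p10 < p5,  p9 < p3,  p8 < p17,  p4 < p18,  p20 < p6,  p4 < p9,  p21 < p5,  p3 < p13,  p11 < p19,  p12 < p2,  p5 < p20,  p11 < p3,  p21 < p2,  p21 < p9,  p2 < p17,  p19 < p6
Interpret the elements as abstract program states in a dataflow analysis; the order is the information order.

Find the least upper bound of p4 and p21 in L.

Common upper bounds of {p4, p21}: p13, p17, p3, p9.
The least among these is p9.

p9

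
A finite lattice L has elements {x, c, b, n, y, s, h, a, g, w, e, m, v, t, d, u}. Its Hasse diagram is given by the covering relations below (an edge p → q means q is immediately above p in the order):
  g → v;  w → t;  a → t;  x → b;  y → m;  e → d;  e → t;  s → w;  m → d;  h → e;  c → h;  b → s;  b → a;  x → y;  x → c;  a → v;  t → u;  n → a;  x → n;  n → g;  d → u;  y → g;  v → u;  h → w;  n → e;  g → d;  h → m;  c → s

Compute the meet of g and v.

g

Common lower bounds of {g, v}: g, n, x, y.
The greatest among these is g.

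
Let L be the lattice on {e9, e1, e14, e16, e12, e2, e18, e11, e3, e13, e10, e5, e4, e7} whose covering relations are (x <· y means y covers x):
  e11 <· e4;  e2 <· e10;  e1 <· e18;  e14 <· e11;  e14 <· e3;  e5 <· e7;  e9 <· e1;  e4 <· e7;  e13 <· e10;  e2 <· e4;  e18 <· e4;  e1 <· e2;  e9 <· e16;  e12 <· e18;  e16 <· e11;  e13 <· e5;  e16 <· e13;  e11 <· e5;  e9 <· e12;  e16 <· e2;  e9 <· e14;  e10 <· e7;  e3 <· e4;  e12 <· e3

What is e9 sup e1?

e1

Common upper bounds of {e9, e1}: e1, e10, e18, e2, e4, e7.
The least among these is e1.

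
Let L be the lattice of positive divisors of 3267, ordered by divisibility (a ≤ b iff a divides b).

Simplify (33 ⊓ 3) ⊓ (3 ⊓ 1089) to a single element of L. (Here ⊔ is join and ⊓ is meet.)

3

33 ∧ 3 = 3
3 ∧ 1089 = 3
3 ∧ 3 = 3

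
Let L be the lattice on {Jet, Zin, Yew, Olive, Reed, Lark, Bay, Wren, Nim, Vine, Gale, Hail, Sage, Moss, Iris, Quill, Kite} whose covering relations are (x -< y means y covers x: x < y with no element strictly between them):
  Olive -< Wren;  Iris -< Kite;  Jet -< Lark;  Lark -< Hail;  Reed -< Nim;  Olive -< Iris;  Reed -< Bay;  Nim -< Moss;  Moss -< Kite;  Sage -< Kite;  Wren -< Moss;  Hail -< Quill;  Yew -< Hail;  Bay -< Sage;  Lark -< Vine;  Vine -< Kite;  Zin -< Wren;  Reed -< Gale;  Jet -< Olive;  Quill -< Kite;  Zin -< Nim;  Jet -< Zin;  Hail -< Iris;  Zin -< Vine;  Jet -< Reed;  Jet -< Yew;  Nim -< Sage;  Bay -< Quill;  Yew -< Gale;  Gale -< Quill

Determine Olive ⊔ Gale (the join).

Common upper bounds of {Olive, Gale}: Kite.
The least among these is Kite.

Kite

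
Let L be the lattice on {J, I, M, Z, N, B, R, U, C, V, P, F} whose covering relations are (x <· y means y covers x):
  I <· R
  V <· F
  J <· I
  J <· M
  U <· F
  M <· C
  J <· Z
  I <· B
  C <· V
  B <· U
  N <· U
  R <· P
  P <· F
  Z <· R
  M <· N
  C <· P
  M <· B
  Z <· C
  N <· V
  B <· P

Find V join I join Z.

F

Common upper bounds of {V, I, Z}: F.
The least among these is F.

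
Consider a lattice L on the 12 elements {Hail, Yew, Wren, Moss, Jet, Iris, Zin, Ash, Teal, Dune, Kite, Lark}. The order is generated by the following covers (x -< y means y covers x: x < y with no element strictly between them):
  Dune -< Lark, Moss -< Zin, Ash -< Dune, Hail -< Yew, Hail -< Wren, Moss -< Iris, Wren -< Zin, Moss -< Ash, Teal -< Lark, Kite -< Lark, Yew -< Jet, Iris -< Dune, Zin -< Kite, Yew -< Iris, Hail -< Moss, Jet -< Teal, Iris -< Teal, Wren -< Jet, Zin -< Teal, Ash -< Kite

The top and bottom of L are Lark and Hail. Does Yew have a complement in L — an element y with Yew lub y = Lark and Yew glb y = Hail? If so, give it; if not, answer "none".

Need y with Yew ∨ y = Lark and Yew ∧ y = Hail.
Checking each element gives: Kite.

Kite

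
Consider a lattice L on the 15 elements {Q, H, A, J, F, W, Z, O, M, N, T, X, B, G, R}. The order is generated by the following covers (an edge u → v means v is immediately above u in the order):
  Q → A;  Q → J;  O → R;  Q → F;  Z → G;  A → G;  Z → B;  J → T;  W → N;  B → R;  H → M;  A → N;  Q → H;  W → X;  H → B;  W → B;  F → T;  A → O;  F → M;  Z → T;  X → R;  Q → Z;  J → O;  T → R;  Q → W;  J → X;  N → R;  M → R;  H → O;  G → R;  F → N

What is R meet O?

O

Common lower bounds of {R, O}: A, H, J, O, Q.
The greatest among these is O.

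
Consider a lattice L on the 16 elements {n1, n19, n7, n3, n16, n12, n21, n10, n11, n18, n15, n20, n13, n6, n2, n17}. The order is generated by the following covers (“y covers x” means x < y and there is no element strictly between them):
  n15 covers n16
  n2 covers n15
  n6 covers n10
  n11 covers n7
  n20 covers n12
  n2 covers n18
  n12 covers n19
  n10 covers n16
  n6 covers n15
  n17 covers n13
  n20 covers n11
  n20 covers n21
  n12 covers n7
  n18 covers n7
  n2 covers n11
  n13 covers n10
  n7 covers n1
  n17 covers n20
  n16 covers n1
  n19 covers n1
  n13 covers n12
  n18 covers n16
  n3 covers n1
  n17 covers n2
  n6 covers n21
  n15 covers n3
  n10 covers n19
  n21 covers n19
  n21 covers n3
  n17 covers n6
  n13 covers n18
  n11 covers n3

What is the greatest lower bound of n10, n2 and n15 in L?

n16

Common lower bounds of {n10, n2, n15}: n1, n16.
The greatest among these is n16.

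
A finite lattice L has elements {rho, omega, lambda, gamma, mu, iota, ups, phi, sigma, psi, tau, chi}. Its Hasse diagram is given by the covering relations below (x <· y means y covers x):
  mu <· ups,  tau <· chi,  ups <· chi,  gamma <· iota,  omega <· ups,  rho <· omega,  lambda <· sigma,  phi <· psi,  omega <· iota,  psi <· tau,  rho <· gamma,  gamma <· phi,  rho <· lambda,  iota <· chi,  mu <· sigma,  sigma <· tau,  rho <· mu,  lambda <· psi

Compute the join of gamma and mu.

Common upper bounds of {gamma, mu}: chi, tau.
The least among these is tau.

tau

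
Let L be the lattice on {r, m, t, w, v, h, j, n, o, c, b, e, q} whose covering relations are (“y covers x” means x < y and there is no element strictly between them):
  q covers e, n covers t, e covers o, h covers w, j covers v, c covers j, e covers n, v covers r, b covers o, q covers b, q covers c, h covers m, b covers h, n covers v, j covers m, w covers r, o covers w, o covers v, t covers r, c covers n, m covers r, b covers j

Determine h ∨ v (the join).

b

Common upper bounds of {h, v}: b, q.
The least among these is b.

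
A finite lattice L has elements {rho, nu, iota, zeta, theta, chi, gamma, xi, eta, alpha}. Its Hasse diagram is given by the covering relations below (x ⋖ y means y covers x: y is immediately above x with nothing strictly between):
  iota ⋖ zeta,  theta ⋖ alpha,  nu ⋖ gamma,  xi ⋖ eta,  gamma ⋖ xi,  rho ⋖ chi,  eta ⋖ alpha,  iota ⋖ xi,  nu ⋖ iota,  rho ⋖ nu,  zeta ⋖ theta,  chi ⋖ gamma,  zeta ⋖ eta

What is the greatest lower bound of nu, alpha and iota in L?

nu

Common lower bounds of {nu, alpha, iota}: nu, rho.
The greatest among these is nu.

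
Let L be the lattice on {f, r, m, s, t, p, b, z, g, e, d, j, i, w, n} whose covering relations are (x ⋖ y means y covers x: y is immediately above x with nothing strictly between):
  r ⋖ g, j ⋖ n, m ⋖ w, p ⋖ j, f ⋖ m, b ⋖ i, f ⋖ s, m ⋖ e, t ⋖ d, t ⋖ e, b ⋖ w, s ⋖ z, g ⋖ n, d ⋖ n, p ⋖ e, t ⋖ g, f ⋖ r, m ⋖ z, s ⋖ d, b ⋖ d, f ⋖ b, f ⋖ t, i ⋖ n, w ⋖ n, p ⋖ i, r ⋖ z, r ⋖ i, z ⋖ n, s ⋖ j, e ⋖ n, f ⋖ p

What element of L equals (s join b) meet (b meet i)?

b

s ∨ b = d
b ∧ i = b
d ∧ b = b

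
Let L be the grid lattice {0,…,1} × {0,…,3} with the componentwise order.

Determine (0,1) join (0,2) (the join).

(0,2)

In a product of chains, the join is componentwise max, giving (0,2).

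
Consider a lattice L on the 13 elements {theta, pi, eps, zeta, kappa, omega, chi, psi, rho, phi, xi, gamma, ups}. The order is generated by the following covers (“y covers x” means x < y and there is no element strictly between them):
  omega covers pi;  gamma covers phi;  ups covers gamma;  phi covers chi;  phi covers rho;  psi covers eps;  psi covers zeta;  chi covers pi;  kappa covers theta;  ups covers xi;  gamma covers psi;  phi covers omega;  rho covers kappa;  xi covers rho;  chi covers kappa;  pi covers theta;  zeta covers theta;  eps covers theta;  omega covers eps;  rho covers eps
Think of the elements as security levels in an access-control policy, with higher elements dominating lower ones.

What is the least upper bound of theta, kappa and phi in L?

Common upper bounds of {theta, kappa, phi}: gamma, phi, ups.
The least among these is phi.

phi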